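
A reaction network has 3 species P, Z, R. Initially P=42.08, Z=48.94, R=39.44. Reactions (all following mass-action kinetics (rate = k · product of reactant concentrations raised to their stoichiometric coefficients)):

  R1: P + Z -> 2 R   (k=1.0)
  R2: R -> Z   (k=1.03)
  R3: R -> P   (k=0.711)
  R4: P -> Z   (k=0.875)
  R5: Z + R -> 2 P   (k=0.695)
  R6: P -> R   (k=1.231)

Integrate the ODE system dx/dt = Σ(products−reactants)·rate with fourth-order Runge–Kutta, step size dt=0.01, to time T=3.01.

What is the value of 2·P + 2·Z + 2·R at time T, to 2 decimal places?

Value at T = 260.92

Check how each reaction changes W = 2·P + 2·Z + 2·R (weight of products minus weight of reactants):
R1: P + Z -> 2 R: (2·2) − (2·1 + 2·1) = 4 − 4 = 0
R2: R -> Z: (2·1) − (2·1) = 2 − 2 = 0
R3: R -> P: (2·1) − (2·1) = 2 − 2 = 0
R4: P -> Z: (2·1) − (2·1) = 2 − 2 = 0
R5: Z + R -> 2 P: (2·2) − (2·1 + 2·1) = 4 − 4 = 0
R6: P -> R: (2·1) − (2·1) = 2 − 2 = 0
Every reaction leaves W unchanged, so W is conserved and no simulation is needed: W(T) = W(0) = 2·42.08 + 2·48.94 + 2·39.44 = 260.92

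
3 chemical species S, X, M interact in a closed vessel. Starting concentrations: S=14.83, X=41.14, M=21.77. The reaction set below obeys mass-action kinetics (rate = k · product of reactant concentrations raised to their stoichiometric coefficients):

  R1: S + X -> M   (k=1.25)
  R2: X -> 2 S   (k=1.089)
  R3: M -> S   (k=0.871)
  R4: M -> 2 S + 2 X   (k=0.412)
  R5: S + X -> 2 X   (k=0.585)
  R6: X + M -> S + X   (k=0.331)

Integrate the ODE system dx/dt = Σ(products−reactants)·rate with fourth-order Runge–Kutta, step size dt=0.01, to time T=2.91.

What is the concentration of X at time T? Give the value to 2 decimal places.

X at T = 0.82

RK4 with dt=0.01: 291 steps to T=2.91. Trajectory (selected grid times):
t=0.00: S=14.83 X=41.14 M=21.77
t=0.32: S=6.61 X=9.56 M=20.18
t=0.65: S=8.10 X=3.47 M=17.40
t=0.97: S=9.78 X=1.99 M=15.37
t=1.29: S=11.09 X=1.47 M=13.85
t=1.62: S=12.05 X=1.21 M=12.68
t=1.94: S=12.70 X=1.06 M=11.80
t=2.26: S=13.18 X=0.96 M=11.09
t=2.59: S=13.55 X=0.88 M=10.49
t=2.91: S=13.81 X=0.82 M=10.00
Read off X at T=2.91: 0.82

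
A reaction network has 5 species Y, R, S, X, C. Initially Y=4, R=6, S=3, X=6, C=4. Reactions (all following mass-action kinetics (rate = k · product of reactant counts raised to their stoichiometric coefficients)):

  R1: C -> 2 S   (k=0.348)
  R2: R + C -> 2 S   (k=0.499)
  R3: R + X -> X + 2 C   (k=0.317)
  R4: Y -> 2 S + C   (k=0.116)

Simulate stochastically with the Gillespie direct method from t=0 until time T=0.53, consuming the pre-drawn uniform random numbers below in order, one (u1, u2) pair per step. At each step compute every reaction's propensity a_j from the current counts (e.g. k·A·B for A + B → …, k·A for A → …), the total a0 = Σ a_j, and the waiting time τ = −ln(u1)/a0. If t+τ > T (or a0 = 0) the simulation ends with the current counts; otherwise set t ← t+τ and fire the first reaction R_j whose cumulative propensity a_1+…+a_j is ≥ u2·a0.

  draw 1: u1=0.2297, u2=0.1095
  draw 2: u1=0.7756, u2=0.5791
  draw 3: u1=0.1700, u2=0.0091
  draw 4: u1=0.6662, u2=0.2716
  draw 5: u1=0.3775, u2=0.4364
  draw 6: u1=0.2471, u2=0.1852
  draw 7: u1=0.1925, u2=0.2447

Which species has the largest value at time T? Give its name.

t=0.000: Y=4 R=6 S=3 X=6 C=4
Draw 1: a1=1.392, a2=11.976, a3=11.412, a4=0.464, a0=25.244; τ=−ln(0.2297)/25.244=0.058 → t=0.058; u2·a0=0.1095·25.244=2.764; a1=1.392 < 2.764 ≤ a1+a2=13.368 → R2 fires; Y=4 R=5 S=5 X=6 C=3
Draw 2: a1=1.044, a2=7.485, a3=9.510, a4=0.464, a0=18.503; τ=−ln(0.7756)/18.503=0.014 → t=0.072; u2·a0=0.5791·18.503=10.715; a1+a2=8.529 < 10.715 ≤ a1+…+a3=18.039 → R3 fires; Y=4 R=4 S=5 X=6 C=5
Draw 3: a1=1.740, a2=9.980, a3=7.608, a4=0.464, a0=19.792; τ=−ln(0.1700)/19.792=0.090 → t=0.162; u2·a0=0.0091·19.792=0.180 ≤ a1=1.740 → R1 fires; Y=4 R=4 S=7 X=6 C=4
Draw 4: a1=1.392, a2=7.984, a3=7.608, a4=0.464, a0=17.448; τ=−ln(0.6662)/17.448=0.023 → t=0.185; u2·a0=0.2716·17.448=4.739; a1=1.392 < 4.739 ≤ a1+a2=9.376 → R2 fires; Y=4 R=3 S=9 X=6 C=3
Draw 5: a1=1.044, a2=4.491, a3=5.706, a4=0.464, a0=11.705; τ=−ln(0.3775)/11.705=0.083 → t=0.268; u2·a0=0.4364·11.705=5.108; a1=1.044 < 5.108 ≤ a1+a2=5.535 → R2 fires; Y=4 R=2 S=11 X=6 C=2
Draw 6: a1=0.696, a2=1.996, a3=3.804, a4=0.464, a0=6.960; τ=−ln(0.2471)/6.960=0.201 → t=0.469; u2·a0=0.1852·6.960=1.289; a1=0.696 < 1.289 ≤ a1+a2=2.692 → R2 fires; Y=4 R=1 S=13 X=6 C=1
Draw 7: a1=0.348, a2=0.499, a3=1.902, a4=0.464, a0=3.213; τ=−ln(0.1925)/3.213=0.513 → t=0.982 > T=0.53: stop.
At T=0.53: Y=4 R=1 S=13 X=6 C=1; the largest is S.

Dominant species at T: S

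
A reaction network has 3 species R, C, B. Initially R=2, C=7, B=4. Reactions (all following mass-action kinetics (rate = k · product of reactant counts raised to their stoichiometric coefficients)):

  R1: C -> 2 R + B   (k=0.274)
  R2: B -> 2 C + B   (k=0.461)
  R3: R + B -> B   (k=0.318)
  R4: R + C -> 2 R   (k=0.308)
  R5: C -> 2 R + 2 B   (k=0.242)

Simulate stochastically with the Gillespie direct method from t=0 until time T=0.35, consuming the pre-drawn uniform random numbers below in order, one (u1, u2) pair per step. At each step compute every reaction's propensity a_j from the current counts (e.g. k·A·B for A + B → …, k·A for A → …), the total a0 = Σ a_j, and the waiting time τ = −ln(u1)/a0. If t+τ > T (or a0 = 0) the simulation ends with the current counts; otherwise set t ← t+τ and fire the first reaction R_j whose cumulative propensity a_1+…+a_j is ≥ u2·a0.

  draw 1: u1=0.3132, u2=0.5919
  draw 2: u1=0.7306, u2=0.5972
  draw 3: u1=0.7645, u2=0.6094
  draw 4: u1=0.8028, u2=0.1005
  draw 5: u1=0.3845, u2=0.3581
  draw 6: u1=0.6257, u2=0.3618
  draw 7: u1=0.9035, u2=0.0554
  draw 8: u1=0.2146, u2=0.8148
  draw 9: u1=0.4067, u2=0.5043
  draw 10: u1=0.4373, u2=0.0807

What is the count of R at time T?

R at T = 5

t=0.000: R=2 C=7 B=4
Draw 1: a1=1.918, a2=1.844, a3=2.544, a4=4.312, a5=1.694, a0=12.312; τ=−ln(0.3132)/12.312=0.094 → t=0.094; u2·a0=0.5919·12.312=7.287; a1+…+a3=6.306 < 7.287 ≤ a1+…+a4=10.618 → R4 fires; R=3 C=6 B=4
Draw 2: a1=1.644, a2=1.844, a3=3.816, a4=5.544, a5=1.452, a0=14.300; τ=−ln(0.7306)/14.300=0.022 → t=0.116; u2·a0=0.5972·14.300=8.540; a1+…+a3=7.304 < 8.540 ≤ a1+…+a4=12.848 → R4 fires; R=4 C=5 B=4
Draw 3: a1=1.370, a2=1.844, a3=5.088, a4=6.160, a5=1.210, a0=15.672; τ=−ln(0.7645)/15.672=0.017 → t=0.133; u2·a0=0.6094·15.672=9.551; a1+…+a3=8.302 < 9.551 ≤ a1+…+a4=14.462 → R4 fires; R=5 C=4 B=4
Draw 4: a1=1.096, a2=1.844, a3=6.360, a4=6.160, a5=0.968, a0=16.428; τ=−ln(0.8028)/16.428=0.013 → t=0.147; u2·a0=0.1005·16.428=1.651; a1=1.096 < 1.651 ≤ a1+a2=2.940 → R2 fires; R=5 C=6 B=4
Draw 5: a1=1.644, a2=1.844, a3=6.360, a4=9.240, a5=1.452, a0=20.540; τ=−ln(0.3845)/20.540=0.047 → t=0.193; u2·a0=0.3581·20.540=7.355; a1+a2=3.488 < 7.355 ≤ a1+…+a3=9.848 → R3 fires; R=4 C=6 B=4
Draw 6: a1=1.644, a2=1.844, a3=5.088, a4=7.392, a5=1.452, a0=17.420; τ=−ln(0.6257)/17.420=0.027 → t=0.220; u2·a0=0.3618·17.420=6.303; a1+a2=3.488 < 6.303 ≤ a1+…+a3=8.576 → R3 fires; R=3 C=6 B=4
Draw 7: a1=1.644, a2=1.844, a3=3.816, a4=5.544, a5=1.452, a0=14.300; τ=−ln(0.9035)/14.300=0.007 → t=0.227; u2·a0=0.0554·14.300=0.792 ≤ a1=1.644 → R1 fires; R=5 C=5 B=5
Draw 8: a1=1.370, a2=2.305, a3=7.950, a4=7.700, a5=1.210, a0=20.535; τ=−ln(0.2146)/20.535=0.075 → t=0.302; u2·a0=0.8148·20.535=16.732; a1+…+a3=11.625 < 16.732 ≤ a1+…+a4=19.325 → R4 fires; R=6 C=4 B=5
Draw 9: a1=1.096, a2=2.305, a3=9.540, a4=7.392, a5=0.968, a0=21.301; τ=−ln(0.4067)/21.301=0.042 → t=0.344; u2·a0=0.5043·21.301=10.742; a1+a2=3.401 < 10.742 ≤ a1+…+a3=12.941 → R3 fires; R=5 C=4 B=5
Draw 10: a1=1.096, a2=2.305, a3=7.950, a4=6.160, a5=0.968, a0=18.479; τ=−ln(0.4373)/18.479=0.045 → t=0.389 > T=0.35: stop.
Read off R at T=0.35: 5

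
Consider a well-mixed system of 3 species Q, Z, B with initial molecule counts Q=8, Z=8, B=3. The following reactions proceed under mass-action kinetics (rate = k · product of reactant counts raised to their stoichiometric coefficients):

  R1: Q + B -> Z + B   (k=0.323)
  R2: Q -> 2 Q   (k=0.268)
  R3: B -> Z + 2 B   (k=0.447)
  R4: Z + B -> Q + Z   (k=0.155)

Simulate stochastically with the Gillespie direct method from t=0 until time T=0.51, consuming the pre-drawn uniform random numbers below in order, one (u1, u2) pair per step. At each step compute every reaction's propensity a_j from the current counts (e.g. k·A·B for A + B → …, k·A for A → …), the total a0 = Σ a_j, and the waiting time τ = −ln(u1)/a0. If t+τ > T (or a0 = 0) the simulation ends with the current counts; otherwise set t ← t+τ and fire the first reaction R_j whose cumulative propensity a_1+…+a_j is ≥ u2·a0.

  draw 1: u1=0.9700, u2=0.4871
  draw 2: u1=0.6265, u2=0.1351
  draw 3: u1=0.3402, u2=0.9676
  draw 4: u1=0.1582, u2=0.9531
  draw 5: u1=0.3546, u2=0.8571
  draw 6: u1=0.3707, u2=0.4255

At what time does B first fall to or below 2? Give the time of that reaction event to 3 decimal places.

Threshold first reached at t = 0.115

t=0.000: Q=8 Z=8 B=3
Draw 1: a1=7.752, a2=2.144, a3=1.341, a4=3.720, a0=14.957; τ=−ln(0.9700)/14.957=0.002 → t=0.002; u2·a0=0.4871·14.957=7.286 ≤ a1=7.752 → R1 fires; Q=7 Z=9 B=3
Draw 2: a1=6.783, a2=1.876, a3=1.341, a4=4.185, a0=14.185; τ=−ln(0.6265)/14.185=0.033 → t=0.035; u2·a0=0.1351·14.185=1.916 ≤ a1=6.783 → R1 fires; Q=6 Z=10 B=3
Draw 3: a1=5.814, a2=1.608, a3=1.341, a4=4.650, a0=13.413; τ=−ln(0.3402)/13.413=0.080 → t=0.115; u2·a0=0.9676·13.413=12.978; a1+…+a3=8.763 < 12.978 ≤ a1+…+a4=13.413 → R4 fires; Q=7 Z=10 B=2
Draw 4: a1=4.522, a2=1.876, a3=0.894, a4=3.100, a0=10.392; τ=−ln(0.1582)/10.392=0.177 → t=0.293; u2·a0=0.9531·10.392=9.905; a1+…+a3=7.292 < 9.905 ≤ a1+…+a4=10.392 → R4 fires; Q=8 Z=10 B=1
Draw 5: a1=2.584, a2=2.144, a3=0.447, a4=1.550, a0=6.725; τ=−ln(0.3546)/6.725=0.154 → t=0.447; u2·a0=0.8571·6.725=5.764; a1+…+a3=5.175 < 5.764 ≤ a1+…+a4=6.725 → R4 fires; Q=9 Z=10 B=0
Draw 6: a1=0.000, a2=2.412, a3=0.000, a4=0.000, a0=2.412; τ=−ln(0.3707)/2.412=0.411 → t=0.858 > T=0.51: stop.
B first becomes ≤ 2 when it reaches 2 at the event at t=0.115.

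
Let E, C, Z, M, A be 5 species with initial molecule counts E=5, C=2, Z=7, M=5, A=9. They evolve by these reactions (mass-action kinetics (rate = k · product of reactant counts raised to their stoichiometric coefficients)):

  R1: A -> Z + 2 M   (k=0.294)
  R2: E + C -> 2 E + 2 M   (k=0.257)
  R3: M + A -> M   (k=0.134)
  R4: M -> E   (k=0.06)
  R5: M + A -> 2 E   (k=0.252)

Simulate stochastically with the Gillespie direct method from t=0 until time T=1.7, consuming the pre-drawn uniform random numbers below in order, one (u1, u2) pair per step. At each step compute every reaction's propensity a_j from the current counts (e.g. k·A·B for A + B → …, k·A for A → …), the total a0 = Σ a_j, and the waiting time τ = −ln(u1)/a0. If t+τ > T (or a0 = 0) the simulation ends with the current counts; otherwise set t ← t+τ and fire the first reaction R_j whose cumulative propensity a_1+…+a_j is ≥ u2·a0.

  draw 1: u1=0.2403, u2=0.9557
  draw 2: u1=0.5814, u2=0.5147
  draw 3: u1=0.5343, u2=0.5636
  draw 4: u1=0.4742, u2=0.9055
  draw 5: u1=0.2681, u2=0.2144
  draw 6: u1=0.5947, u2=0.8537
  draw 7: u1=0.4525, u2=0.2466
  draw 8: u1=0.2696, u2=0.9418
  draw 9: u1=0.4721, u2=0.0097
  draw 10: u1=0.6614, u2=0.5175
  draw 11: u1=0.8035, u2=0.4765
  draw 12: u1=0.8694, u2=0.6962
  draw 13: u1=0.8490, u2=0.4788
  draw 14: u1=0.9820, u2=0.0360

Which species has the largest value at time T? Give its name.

t=0.000: E=5 C=2 Z=7 M=5 A=9
Draw 1: a1=2.646, a2=2.570, a3=6.030, a4=0.300, a5=11.340, a0=22.886; τ=−ln(0.2403)/22.886=0.062 → t=0.062; u2·a0=0.9557·22.886=21.872; a1+…+a4=11.546 < 21.872 ≤ a1+…+a5=22.886 → R5 fires; E=7 C=2 Z=7 M=4 A=8
Draw 2: a1=2.352, a2=3.598, a3=4.288, a4=0.240, a5=8.064, a0=18.542; τ=−ln(0.5814)/18.542=0.029 → t=0.092; u2·a0=0.5147·18.542=9.544; a1+a2=5.950 < 9.544 ≤ a1+…+a3=10.238 → R3 fires; E=7 C=2 Z=7 M=4 A=7
Draw 3: a1=2.058, a2=3.598, a3=3.752, a4=0.240, a5=7.056, a0=16.704; τ=−ln(0.5343)/16.704=0.038 → t=0.129; u2·a0=0.5636·16.704=9.414; a1+…+a3=9.408 < 9.414 ≤ a1+…+a4=9.648 → R4 fires; E=8 C=2 Z=7 M=3 A=7
Draw 4: a1=2.058, a2=4.112, a3=2.814, a4=0.180, a5=5.292, a0=14.456; τ=−ln(0.4742)/14.456=0.052 → t=0.181; u2·a0=0.9055·14.456=13.090; a1+…+a4=9.164 < 13.090 ≤ a1+…+a5=14.456 → R5 fires; E=10 C=2 Z=7 M=2 A=6
Draw 5: a1=1.764, a2=5.140, a3=1.608, a4=0.120, a5=3.024, a0=11.656; τ=−ln(0.2681)/11.656=0.113 → t=0.294; u2·a0=0.2144·11.656=2.499; a1=1.764 < 2.499 ≤ a1+a2=6.904 → R2 fires; E=11 C=1 Z=7 M=4 A=6
Draw 6: a1=1.764, a2=2.827, a3=3.216, a4=0.240, a5=6.048, a0=14.095; τ=−ln(0.5947)/14.095=0.037 → t=0.330; u2·a0=0.8537·14.095=12.033; a1+…+a4=8.047 < 12.033 ≤ a1+…+a5=14.095 → R5 fires; E=13 C=1 Z=7 M=3 A=5
Draw 7: a1=1.470, a2=3.341, a3=2.010, a4=0.180, a5=3.780, a0=10.781; τ=−ln(0.4525)/10.781=0.074 → t=0.404; u2·a0=0.2466·10.781=2.659; a1=1.470 < 2.659 ≤ a1+a2=4.811 → R2 fires; E=14 C=0 Z=7 M=5 A=5
Draw 8: a1=1.470, a2=0.000, a3=3.350, a4=0.300, a5=6.300, a0=11.420; τ=−ln(0.2696)/11.420=0.115 → t=0.519; u2·a0=0.9418·11.420=10.755; a1+…+a4=5.120 < 10.755 ≤ a1+…+a5=11.420 → R5 fires; E=16 C=0 Z=7 M=4 A=4
Draw 9: a1=1.176, a2=0.000, a3=2.144, a4=0.240, a5=4.032, a0=7.592; τ=−ln(0.4721)/7.592=0.099 → t=0.618; u2·a0=0.0097·7.592=0.074 ≤ a1=1.176 → R1 fires; E=16 C=0 Z=8 M=6 A=3
Draw 10: a1=0.882, a2=0.000, a3=2.412, a4=0.360, a5=4.536, a0=8.190; τ=−ln(0.6614)/8.190=0.050 → t=0.668; u2·a0=0.5175·8.190=4.238; a1+…+a4=3.654 < 4.238 ≤ a1+…+a5=8.190 → R5 fires; E=18 C=0 Z=8 M=5 A=2
Draw 11: a1=0.588, a2=0.000, a3=1.340, a4=0.300, a5=2.520, a0=4.748; τ=−ln(0.8035)/4.748=0.046 → t=0.714; u2·a0=0.4765·4.748=2.262; a1+…+a4=2.228 < 2.262 ≤ a1+…+a5=4.748 → R5 fires; E=20 C=0 Z=8 M=4 A=1
Draw 12: a1=0.294, a2=0.000, a3=0.536, a4=0.240, a5=1.008, a0=2.078; τ=−ln(0.8694)/2.078=0.067 → t=0.782; u2·a0=0.6962·2.078=1.447; a1+…+a4=1.070 < 1.447 ≤ a1+…+a5=2.078 → R5 fires; E=22 C=0 Z=8 M=3 A=0
Draw 13: a1=0.000, a2=0.000, a3=0.000, a4=0.180, a5=0.000, a0=0.180; τ=−ln(0.8490)/0.180=0.909 → t=1.691; u2·a0=0.4788·0.180=0.086; a1+…+a3=0.000 < 0.086 ≤ a1+…+a4=0.180 → R4 fires; E=23 C=0 Z=8 M=2 A=0
Draw 14: a1=0.000, a2=0.000, a3=0.000, a4=0.120, a5=0.000, a0=0.120; τ=−ln(0.9820)/0.120=0.151 → t=1.842 > T=1.7: stop.
At T=1.7: E=23 C=0 Z=8 M=2 A=0; the largest is E.

Dominant species at T: E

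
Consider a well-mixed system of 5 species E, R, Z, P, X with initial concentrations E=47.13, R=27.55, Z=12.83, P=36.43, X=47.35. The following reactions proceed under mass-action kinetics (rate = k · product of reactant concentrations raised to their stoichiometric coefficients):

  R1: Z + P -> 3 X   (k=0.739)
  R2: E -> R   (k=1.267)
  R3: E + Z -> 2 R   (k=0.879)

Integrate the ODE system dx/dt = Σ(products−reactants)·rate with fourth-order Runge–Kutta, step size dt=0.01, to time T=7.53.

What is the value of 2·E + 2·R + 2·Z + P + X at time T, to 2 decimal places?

Check how each reaction changes W = 2·E + 2·R + 2·Z + P + X (weight of products minus weight of reactants):
R1: Z + P -> 3 X: (1·3) − (2·1 + 1·1) = 3 − 3 = 0
R2: E -> R: (2·1) − (2·1) = 2 − 2 = 0
R3: E + Z -> 2 R: (2·2) − (2·1 + 2·1) = 4 − 4 = 0
Every reaction leaves W unchanged, so W is conserved and no simulation is needed: W(T) = W(0) = 2·47.13 + 2·27.55 + 2·12.83 + 36.43 + 47.35 = 258.80

Value at T = 258.80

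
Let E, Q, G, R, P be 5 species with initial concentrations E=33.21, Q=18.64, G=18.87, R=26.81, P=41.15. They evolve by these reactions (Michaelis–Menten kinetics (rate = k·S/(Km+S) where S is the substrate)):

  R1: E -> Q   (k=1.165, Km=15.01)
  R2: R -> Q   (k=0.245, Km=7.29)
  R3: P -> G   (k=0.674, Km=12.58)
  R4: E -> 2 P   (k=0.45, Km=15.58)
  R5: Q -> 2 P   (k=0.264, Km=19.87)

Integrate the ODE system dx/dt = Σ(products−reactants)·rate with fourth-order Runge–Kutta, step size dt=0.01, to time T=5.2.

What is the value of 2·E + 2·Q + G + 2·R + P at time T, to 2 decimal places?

Value at T = 217.34

Check how each reaction changes W = 2·E + 2·Q + G + 2·R + P (weight of products minus weight of reactants):
R1: E -> Q: (2·1) − (2·1) = 2 − 2 = 0
R2: R -> Q: (2·1) − (2·1) = 2 − 2 = 0
R3: P -> G: (1·1) − (1·1) = 1 − 1 = 0
R4: E -> 2 P: (1·2) − (2·1) = 2 − 2 = 0
R5: Q -> 2 P: (1·2) − (2·1) = 2 − 2 = 0
Every reaction leaves W unchanged, so W is conserved and no simulation is needed: W(T) = W(0) = 2·33.21 + 2·18.64 + 18.87 + 2·26.81 + 41.15 = 217.34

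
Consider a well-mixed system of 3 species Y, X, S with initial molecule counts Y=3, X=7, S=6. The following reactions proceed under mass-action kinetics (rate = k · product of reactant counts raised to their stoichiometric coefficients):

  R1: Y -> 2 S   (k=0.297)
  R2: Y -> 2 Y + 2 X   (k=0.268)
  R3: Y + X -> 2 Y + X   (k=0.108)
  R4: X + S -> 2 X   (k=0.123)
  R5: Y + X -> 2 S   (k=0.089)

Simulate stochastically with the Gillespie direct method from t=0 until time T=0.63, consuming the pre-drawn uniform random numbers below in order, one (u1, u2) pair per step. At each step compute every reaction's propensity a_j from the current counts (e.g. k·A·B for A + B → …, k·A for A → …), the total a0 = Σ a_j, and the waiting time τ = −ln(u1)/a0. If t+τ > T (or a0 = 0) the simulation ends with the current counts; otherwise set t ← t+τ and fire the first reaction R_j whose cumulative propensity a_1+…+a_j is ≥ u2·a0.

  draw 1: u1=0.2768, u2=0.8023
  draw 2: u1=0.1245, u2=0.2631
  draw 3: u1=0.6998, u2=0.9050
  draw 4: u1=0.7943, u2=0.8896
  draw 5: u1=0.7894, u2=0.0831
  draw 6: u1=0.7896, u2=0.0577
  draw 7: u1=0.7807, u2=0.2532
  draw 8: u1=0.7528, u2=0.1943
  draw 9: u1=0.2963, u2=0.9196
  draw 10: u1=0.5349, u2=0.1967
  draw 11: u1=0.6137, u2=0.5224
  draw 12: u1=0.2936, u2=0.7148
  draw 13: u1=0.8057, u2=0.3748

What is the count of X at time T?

t=0.000: Y=3 X=7 S=6
Draw 1: a1=0.891, a2=0.804, a3=2.268, a4=5.166, a5=1.869, a0=10.998; τ=−ln(0.2768)/10.998=0.117 → t=0.117; u2·a0=0.8023·10.998=8.824; a1+…+a3=3.963 < 8.824 ≤ a1+…+a4=9.129 → R4 fires; Y=3 X=8 S=5
Draw 2: a1=0.891, a2=0.804, a3=2.592, a4=4.920, a5=2.136, a0=11.343; τ=−ln(0.1245)/11.343=0.184 → t=0.300; u2·a0=0.2631·11.343=2.984; a1+a2=1.695 < 2.984 ≤ a1+…+a3=4.287 → R3 fires; Y=4 X=8 S=5
Draw 3: a1=1.188, a2=1.072, a3=3.456, a4=4.920, a5=2.848, a0=13.484; τ=−ln(0.6998)/13.484=0.026 → t=0.327; u2·a0=0.9050·13.484=12.203; a1+…+a4=10.636 < 12.203 ≤ a1+…+a5=13.484 → R5 fires; Y=3 X=7 S=7
Draw 4: a1=0.891, a2=0.804, a3=2.268, a4=6.027, a5=1.869, a0=11.859; τ=−ln(0.7943)/11.859=0.019 → t=0.346; u2·a0=0.8896·11.859=10.550; a1+…+a4=9.990 < 10.550 ≤ a1+…+a5=11.859 → R5 fires; Y=2 X=6 S=9
Draw 5: a1=0.594, a2=0.536, a3=1.296, a4=6.642, a5=1.068, a0=10.136; τ=−ln(0.7894)/10.136=0.023 → t=0.370; u2·a0=0.0831·10.136=0.842; a1=0.594 < 0.842 ≤ a1+a2=1.130 → R2 fires; Y=3 X=8 S=9
Draw 6: a1=0.891, a2=0.804, a3=2.592, a4=8.856, a5=2.136, a0=15.279; τ=−ln(0.7896)/15.279=0.015 → t=0.385; u2·a0=0.0577·15.279=0.882 ≤ a1=0.891 → R1 fires; Y=2 X=8 S=11
Draw 7: a1=0.594, a2=0.536, a3=1.728, a4=10.824, a5=1.424, a0=15.106; τ=−ln(0.7807)/15.106=0.016 → t=0.402; u2·a0=0.2532·15.106=3.825; a1+…+a3=2.858 < 3.825 ≤ a1+…+a4=13.682 → R4 fires; Y=2 X=9 S=10
Draw 8: a1=0.594, a2=0.536, a3=1.944, a4=11.070, a5=1.602, a0=15.746; τ=−ln(0.7528)/15.746=0.018 → t=0.420; u2·a0=0.1943·15.746=3.059; a1+a2=1.130 < 3.059 ≤ a1+…+a3=3.074 → R3 fires; Y=3 X=9 S=10
Draw 9: a1=0.891, a2=0.804, a3=2.916, a4=11.070, a5=2.403, a0=18.084; τ=−ln(0.2963)/18.084=0.067 → t=0.487; u2·a0=0.9196·18.084=16.630; a1+…+a4=15.681 < 16.630 ≤ a1+…+a5=18.084 → R5 fires; Y=2 X=8 S=12
Draw 10: a1=0.594, a2=0.536, a3=1.728, a4=11.808, a5=1.424, a0=16.090; τ=−ln(0.5349)/16.090=0.039 → t=0.526; u2·a0=0.1967·16.090=3.165; a1+…+a3=2.858 < 3.165 ≤ a1+…+a4=14.666 → R4 fires; Y=2 X=9 S=11
Draw 11: a1=0.594, a2=0.536, a3=1.944, a4=12.177, a5=1.602, a0=16.853; τ=−ln(0.6137)/16.853=0.029 → t=0.555; u2·a0=0.5224·16.853=8.804; a1+…+a3=3.074 < 8.804 ≤ a1+…+a4=15.251 → R4 fires; Y=2 X=10 S=10
Draw 12: a1=0.594, a2=0.536, a3=2.160, a4=12.300, a5=1.780, a0=17.370; τ=−ln(0.2936)/17.370=0.071 → t=0.625; u2·a0=0.7148·17.370=12.416; a1+…+a3=3.290 < 12.416 ≤ a1+…+a4=15.590 → R4 fires; Y=2 X=11 S=9
Draw 13: a1=0.594, a2=0.536, a3=2.376, a4=12.177, a5=1.958, a0=17.641; τ=−ln(0.8057)/17.641=0.012 → t=0.637 > T=0.63: stop.
Read off X at T=0.63: 11

X at T = 11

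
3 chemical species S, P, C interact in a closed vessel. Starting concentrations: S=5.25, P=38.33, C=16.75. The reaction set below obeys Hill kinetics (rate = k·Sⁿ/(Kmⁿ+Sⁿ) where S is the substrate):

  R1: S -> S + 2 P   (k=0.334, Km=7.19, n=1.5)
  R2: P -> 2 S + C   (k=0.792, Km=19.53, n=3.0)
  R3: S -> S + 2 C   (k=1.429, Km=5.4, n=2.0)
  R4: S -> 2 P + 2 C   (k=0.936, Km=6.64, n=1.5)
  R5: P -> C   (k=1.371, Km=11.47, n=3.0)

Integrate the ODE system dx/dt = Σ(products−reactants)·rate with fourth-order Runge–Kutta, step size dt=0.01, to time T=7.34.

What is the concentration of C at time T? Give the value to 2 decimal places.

C at T = 54.01

RK4 with dt=0.01: 734 steps to T=7.34. Trajectory (selected grid times):
t=0.00: S=5.25 P=38.33 C=16.75
t=0.82: S=6.06 P=37.56 C=20.32
t=1.63: S=6.81 P=36.91 C=24.05
t=2.45: S=7.53 P=36.34 C=28.01
t=3.26: S=8.21 P=35.86 C=32.07
t=4.08: S=8.87 P=35.43 C=36.30
t=4.89: S=9.50 P=35.07 C=40.58
t=5.71: S=10.11 P=34.75 C=45.00
t=6.52: S=10.69 P=34.48 C=49.45
t=7.34: S=11.27 P=34.25 C=54.01
Read off C at T=7.34: 54.01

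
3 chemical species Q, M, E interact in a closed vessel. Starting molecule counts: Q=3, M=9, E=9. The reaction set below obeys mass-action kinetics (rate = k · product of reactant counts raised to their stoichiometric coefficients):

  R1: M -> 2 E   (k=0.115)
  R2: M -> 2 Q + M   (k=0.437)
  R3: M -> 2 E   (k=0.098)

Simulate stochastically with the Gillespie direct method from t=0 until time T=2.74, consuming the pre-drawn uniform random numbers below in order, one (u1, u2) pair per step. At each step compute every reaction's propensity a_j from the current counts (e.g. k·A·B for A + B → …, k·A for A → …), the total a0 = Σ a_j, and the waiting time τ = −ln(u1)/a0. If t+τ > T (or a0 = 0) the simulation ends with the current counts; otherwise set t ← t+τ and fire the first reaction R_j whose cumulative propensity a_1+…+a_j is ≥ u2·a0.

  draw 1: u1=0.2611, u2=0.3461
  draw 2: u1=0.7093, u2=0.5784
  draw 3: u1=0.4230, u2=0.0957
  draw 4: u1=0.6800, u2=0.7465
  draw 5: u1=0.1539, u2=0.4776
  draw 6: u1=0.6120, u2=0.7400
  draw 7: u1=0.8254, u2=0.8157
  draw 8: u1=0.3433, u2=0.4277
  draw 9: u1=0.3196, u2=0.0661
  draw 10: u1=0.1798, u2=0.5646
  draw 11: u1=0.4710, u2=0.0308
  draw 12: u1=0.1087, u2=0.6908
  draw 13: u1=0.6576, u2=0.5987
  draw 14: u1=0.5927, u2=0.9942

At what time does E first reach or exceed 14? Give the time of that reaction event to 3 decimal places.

Threshold first reached at t = 1.968

t=0.000: Q=3 M=9 E=9
Draw 1: a1=1.035, a2=3.933, a3=0.882, a0=5.850; τ=−ln(0.2611)/5.850=0.230 → t=0.230; u2·a0=0.3461·5.850=2.025; a1=1.035 < 2.025 ≤ a1+a2=4.968 → R2 fires; Q=5 M=9 E=9
Draw 2: a1=1.035, a2=3.933, a3=0.882, a0=5.850; τ=−ln(0.7093)/5.850=0.059 → t=0.288; u2·a0=0.5784·5.850=3.384; a1=1.035 < 3.384 ≤ a1+a2=4.968 → R2 fires; Q=7 M=9 E=9
Draw 3: a1=1.035, a2=3.933, a3=0.882, a0=5.850; τ=−ln(0.4230)/5.850=0.147 → t=0.435; u2·a0=0.0957·5.850=0.560 ≤ a1=1.035 → R1 fires; Q=7 M=8 E=11
Draw 4: a1=0.920, a2=3.496, a3=0.784, a0=5.200; τ=−ln(0.6800)/5.200=0.074 → t=0.510; u2·a0=0.7465·5.200=3.882; a1=0.920 < 3.882 ≤ a1+a2=4.416 → R2 fires; Q=9 M=8 E=11
Draw 5: a1=0.920, a2=3.496, a3=0.784, a0=5.200; τ=−ln(0.1539)/5.200=0.360 → t=0.869; u2·a0=0.4776·5.200=2.484; a1=0.920 < 2.484 ≤ a1+a2=4.416 → R2 fires; Q=11 M=8 E=11
Draw 6: a1=0.920, a2=3.496, a3=0.784, a0=5.200; τ=−ln(0.6120)/5.200=0.094 → t=0.964; u2·a0=0.7400·5.200=3.848; a1=0.920 < 3.848 ≤ a1+a2=4.416 → R2 fires; Q=13 M=8 E=11
Draw 7: a1=0.920, a2=3.496, a3=0.784, a0=5.200; τ=−ln(0.8254)/5.200=0.037 → t=1.001; u2·a0=0.8157·5.200=4.242; a1=0.920 < 4.242 ≤ a1+a2=4.416 → R2 fires; Q=15 M=8 E=11
Draw 8: a1=0.920, a2=3.496, a3=0.784, a0=5.200; τ=−ln(0.3433)/5.200=0.206 → t=1.206; u2·a0=0.4277·5.200=2.224; a1=0.920 < 2.224 ≤ a1+a2=4.416 → R2 fires; Q=17 M=8 E=11
Draw 9: a1=0.920, a2=3.496, a3=0.784, a0=5.200; τ=−ln(0.3196)/5.200=0.219 → t=1.426; u2·a0=0.0661·5.200=0.344 ≤ a1=0.920 → R1 fires; Q=17 M=7 E=13
Draw 10: a1=0.805, a2=3.059, a3=0.686, a0=4.550; τ=−ln(0.1798)/4.550=0.377 → t=1.803; u2·a0=0.5646·4.550=2.569; a1=0.805 < 2.569 ≤ a1+a2=3.864 → R2 fires; Q=19 M=7 E=13
Draw 11: a1=0.805, a2=3.059, a3=0.686, a0=4.550; τ=−ln(0.4710)/4.550=0.165 → t=1.968; u2·a0=0.0308·4.550=0.140 ≤ a1=0.805 → R1 fires; Q=19 M=6 E=15
Draw 12: a1=0.690, a2=2.622, a3=0.588, a0=3.900; τ=−ln(0.1087)/3.900=0.569 → t=2.537; u2·a0=0.6908·3.900=2.694; a1=0.690 < 2.694 ≤ a1+a2=3.312 → R2 fires; Q=21 M=6 E=15
Draw 13: a1=0.690, a2=2.622, a3=0.588, a0=3.900; τ=−ln(0.6576)/3.900=0.107 → t=2.645; u2·a0=0.5987·3.900=2.335; a1=0.690 < 2.335 ≤ a1+a2=3.312 → R2 fires; Q=23 M=6 E=15
Draw 14: a1=0.690, a2=2.622, a3=0.588, a0=3.900; τ=−ln(0.5927)/3.900=0.134 → t=2.779 > T=2.74: stop.
E first becomes ≥ 14 when it reaches 15 at the event at t=1.968.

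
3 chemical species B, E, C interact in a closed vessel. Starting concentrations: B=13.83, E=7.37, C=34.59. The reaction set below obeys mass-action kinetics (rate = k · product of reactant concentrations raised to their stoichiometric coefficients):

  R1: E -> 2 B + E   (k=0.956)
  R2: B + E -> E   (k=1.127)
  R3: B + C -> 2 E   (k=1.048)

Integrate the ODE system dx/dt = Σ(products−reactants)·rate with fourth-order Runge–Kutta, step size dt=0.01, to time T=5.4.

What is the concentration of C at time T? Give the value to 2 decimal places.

RK4 with dt=0.01: 540 steps to T=5.4. Trajectory (selected grid times):
t=0.00: B=13.83 E=7.37 C=34.59
t=0.60: B=1.35 E=50.13 C=13.21
t=1.20: B=1.58 E=66.17 C=5.19
t=1.80: B=1.66 E=72.81 C=1.87
t=2.40: B=1.68 E=75.24 C=0.65
t=3.00: B=1.69 E=76.10 C=0.23
t=3.60: B=1.69 E=76.39 C=0.08
t=4.20: B=1.70 E=76.50 C=0.03
t=4.80: B=1.70 E=76.53 C=0.01
t=5.40: B=1.70 E=76.54 C=0.00
Read off C at T=5.4: 0.00

C at T = 0.00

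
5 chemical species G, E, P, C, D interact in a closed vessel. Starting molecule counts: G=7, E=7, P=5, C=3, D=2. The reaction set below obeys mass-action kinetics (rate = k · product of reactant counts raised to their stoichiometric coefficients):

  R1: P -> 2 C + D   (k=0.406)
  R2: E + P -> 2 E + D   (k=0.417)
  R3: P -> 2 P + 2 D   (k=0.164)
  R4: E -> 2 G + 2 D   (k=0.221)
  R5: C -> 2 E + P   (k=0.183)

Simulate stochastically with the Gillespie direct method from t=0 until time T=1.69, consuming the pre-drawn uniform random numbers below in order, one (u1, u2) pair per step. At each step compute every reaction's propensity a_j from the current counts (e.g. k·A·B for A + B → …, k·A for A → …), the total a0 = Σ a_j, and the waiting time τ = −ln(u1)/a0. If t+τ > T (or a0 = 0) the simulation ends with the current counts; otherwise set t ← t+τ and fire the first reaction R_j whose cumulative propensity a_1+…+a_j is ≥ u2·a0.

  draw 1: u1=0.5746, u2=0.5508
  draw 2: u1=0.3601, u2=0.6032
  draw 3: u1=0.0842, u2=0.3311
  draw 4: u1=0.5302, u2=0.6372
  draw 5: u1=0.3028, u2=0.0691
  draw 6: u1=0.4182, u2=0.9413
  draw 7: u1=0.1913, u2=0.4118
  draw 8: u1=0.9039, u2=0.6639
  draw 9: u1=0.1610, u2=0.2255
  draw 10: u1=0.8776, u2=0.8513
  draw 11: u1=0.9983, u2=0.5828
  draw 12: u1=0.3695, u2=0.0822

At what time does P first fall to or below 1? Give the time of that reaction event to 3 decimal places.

Threshold first reached at t = 0.297

t=0.000: G=7 E=7 P=5 C=3 D=2
Draw 1: a1=2.030, a2=14.595, a3=0.820, a4=1.547, a5=0.549, a0=19.541; τ=−ln(0.5746)/19.541=0.028 → t=0.028; u2·a0=0.5508·19.541=10.763; a1=2.030 < 10.763 ≤ a1+a2=16.625 → R2 fires; G=7 E=8 P=4 C=3 D=3
Draw 2: a1=1.624, a2=13.344, a3=0.656, a4=1.768, a5=0.549, a0=17.941; τ=−ln(0.3601)/17.941=0.057 → t=0.085; u2·a0=0.6032·17.941=10.822; a1=1.624 < 10.822 ≤ a1+a2=14.968 → R2 fires; G=7 E=9 P=3 C=3 D=4
Draw 3: a1=1.218, a2=11.259, a3=0.492, a4=1.989, a5=0.549, a0=15.507; τ=−ln(0.0842)/15.507=0.160 → t=0.245; u2·a0=0.3311·15.507=5.134; a1=1.218 < 5.134 ≤ a1+a2=12.477 → R2 fires; G=7 E=10 P=2 C=3 D=5
Draw 4: a1=0.812, a2=8.340, a3=0.328, a4=2.210, a5=0.549, a0=12.239; τ=−ln(0.5302)/12.239=0.052 → t=0.297; u2·a0=0.6372·12.239=7.799; a1=0.812 < 7.799 ≤ a1+a2=9.152 → R2 fires; G=7 E=11 P=1 C=3 D=6
Draw 5: a1=0.406, a2=4.587, a3=0.164, a4=2.431, a5=0.549, a0=8.137; τ=−ln(0.3028)/8.137=0.147 → t=0.444; u2·a0=0.0691·8.137=0.562; a1=0.406 < 0.562 ≤ a1+a2=4.993 → R2 fires; G=7 E=12 P=0 C=3 D=7
Draw 6: a1=0.000, a2=0.000, a3=0.000, a4=2.652, a5=0.549, a0=3.201; τ=−ln(0.4182)/3.201=0.272 → t=0.716; u2·a0=0.9413·3.201=3.013; a1+…+a4=2.652 < 3.013 ≤ a1+…+a5=3.201 → R5 fires; G=7 E=14 P=1 C=2 D=7
Draw 7: a1=0.406, a2=5.838, a3=0.164, a4=3.094, a5=0.366, a0=9.868; τ=−ln(0.1913)/9.868=0.168 → t=0.883; u2·a0=0.4118·9.868=4.064; a1=0.406 < 4.064 ≤ a1+a2=6.244 → R2 fires; G=7 E=15 P=0 C=2 D=8
Draw 8: a1=0.000, a2=0.000, a3=0.000, a4=3.315, a5=0.366, a0=3.681; τ=−ln(0.9039)/3.681=0.027 → t=0.911; u2·a0=0.6639·3.681=2.444; a1+…+a3=0.000 < 2.444 ≤ a1+…+a4=3.315 → R4 fires; G=9 E=14 P=0 C=2 D=10
Draw 9: a1=0.000, a2=0.000, a3=0.000, a4=3.094, a5=0.366, a0=3.460; τ=−ln(0.1610)/3.460=0.528 → t=1.439; u2·a0=0.2255·3.460=0.780; a1+…+a3=0.000 < 0.780 ≤ a1+…+a4=3.094 → R4 fires; G=11 E=13 P=0 C=2 D=12
Draw 10: a1=0.000, a2=0.000, a3=0.000, a4=2.873, a5=0.366, a0=3.239; τ=−ln(0.8776)/3.239=0.040 → t=1.479; u2·a0=0.8513·3.239=2.757; a1+…+a3=0.000 < 2.757 ≤ a1+…+a4=2.873 → R4 fires; G=13 E=12 P=0 C=2 D=14
Draw 11: a1=0.000, a2=0.000, a3=0.000, a4=2.652, a5=0.366, a0=3.018; τ=−ln(0.9983)/3.018=0.001 → t=1.480; u2·a0=0.5828·3.018=1.759; a1+…+a3=0.000 < 1.759 ≤ a1+…+a4=2.652 → R4 fires; G=15 E=11 P=0 C=2 D=16
Draw 12: a1=0.000, a2=0.000, a3=0.000, a4=2.431, a5=0.366, a0=2.797; τ=−ln(0.3695)/2.797=0.356 → t=1.836 > T=1.69: stop.
P first becomes ≤ 1 when it reaches 1 at the event at t=0.297.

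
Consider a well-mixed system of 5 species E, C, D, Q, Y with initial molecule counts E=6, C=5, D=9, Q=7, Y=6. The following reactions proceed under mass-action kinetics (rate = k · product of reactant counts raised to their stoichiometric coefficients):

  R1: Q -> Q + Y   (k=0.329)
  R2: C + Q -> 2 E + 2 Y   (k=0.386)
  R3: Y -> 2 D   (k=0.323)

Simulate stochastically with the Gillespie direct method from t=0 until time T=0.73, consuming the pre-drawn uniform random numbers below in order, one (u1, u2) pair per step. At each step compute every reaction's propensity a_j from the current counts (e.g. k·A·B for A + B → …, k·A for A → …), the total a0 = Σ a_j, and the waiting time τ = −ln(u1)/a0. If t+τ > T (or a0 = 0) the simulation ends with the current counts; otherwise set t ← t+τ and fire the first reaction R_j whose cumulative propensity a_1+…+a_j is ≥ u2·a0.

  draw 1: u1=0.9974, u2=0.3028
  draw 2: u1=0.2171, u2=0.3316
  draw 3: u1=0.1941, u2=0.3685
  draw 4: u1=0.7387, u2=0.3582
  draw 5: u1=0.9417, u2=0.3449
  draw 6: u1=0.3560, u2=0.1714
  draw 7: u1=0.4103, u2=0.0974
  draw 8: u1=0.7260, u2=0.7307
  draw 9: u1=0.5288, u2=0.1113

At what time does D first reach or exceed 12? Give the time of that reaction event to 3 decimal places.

t=0.000: E=6 C=5 D=9 Q=7 Y=6
Draw 1: a1=2.303, a2=13.510, a3=1.938, a0=17.751; τ=−ln(0.9974)/17.751=0.000 → t=0.000; u2·a0=0.3028·17.751=5.375; a1=2.303 < 5.375 ≤ a1+a2=15.813 → R2 fires; E=8 C=4 D=9 Q=6 Y=8
Draw 2: a1=1.974, a2=9.264, a3=2.584, a0=13.822; τ=−ln(0.2171)/13.822=0.111 → t=0.111; u2·a0=0.3316·13.822=4.583; a1=1.974 < 4.583 ≤ a1+a2=11.238 → R2 fires; E=10 C=3 D=9 Q=5 Y=10
Draw 3: a1=1.645, a2=5.790, a3=3.230, a0=10.665; τ=−ln(0.1941)/10.665=0.154 → t=0.264; u2·a0=0.3685·10.665=3.930; a1=1.645 < 3.930 ≤ a1+a2=7.435 → R2 fires; E=12 C=2 D=9 Q=4 Y=12
Draw 4: a1=1.316, a2=3.088, a3=3.876, a0=8.280; τ=−ln(0.7387)/8.280=0.037 → t=0.301; u2·a0=0.3582·8.280=2.966; a1=1.316 < 2.966 ≤ a1+a2=4.404 → R2 fires; E=14 C=1 D=9 Q=3 Y=14
Draw 5: a1=0.987, a2=1.158, a3=4.522, a0=6.667; τ=−ln(0.9417)/6.667=0.009 → t=0.310; u2·a0=0.3449·6.667=2.299; a1+a2=2.145 < 2.299 ≤ a1+…+a3=6.667 → R3 fires; E=14 C=1 D=11 Q=3 Y=13
Draw 6: a1=0.987, a2=1.158, a3=4.199, a0=6.344; τ=−ln(0.3560)/6.344=0.163 → t=0.473; u2·a0=0.1714·6.344=1.087; a1=0.987 < 1.087 ≤ a1+a2=2.145 → R2 fires; E=16 C=0 D=11 Q=2 Y=15
Draw 7: a1=0.658, a2=0.000, a3=4.845, a0=5.503; τ=−ln(0.4103)/5.503=0.162 → t=0.635; u2·a0=0.0974·5.503=0.536 ≤ a1=0.658 → R1 fires; E=16 C=0 D=11 Q=2 Y=16
Draw 8: a1=0.658, a2=0.000, a3=5.168, a0=5.826; τ=−ln(0.7260)/5.826=0.055 → t=0.690; u2·a0=0.7307·5.826=4.257; a1+a2=0.658 < 4.257 ≤ a1+…+a3=5.826 → R3 fires; E=16 C=0 D=13 Q=2 Y=15
Draw 9: a1=0.658, a2=0.000, a3=4.845, a0=5.503; τ=−ln(0.5288)/5.503=0.116 → t=0.805 > T=0.73: stop.
D first becomes ≥ 12 when it reaches 13 at the event at t=0.690.

Threshold first reached at t = 0.690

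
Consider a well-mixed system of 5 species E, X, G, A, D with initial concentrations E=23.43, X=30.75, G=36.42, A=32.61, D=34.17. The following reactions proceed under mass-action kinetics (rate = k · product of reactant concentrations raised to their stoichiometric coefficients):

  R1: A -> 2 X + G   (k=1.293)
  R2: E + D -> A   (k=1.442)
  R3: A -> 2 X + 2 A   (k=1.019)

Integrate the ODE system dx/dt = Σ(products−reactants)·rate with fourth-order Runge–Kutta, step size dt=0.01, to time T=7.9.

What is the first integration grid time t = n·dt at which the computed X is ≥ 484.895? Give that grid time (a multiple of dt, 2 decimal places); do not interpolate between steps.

RK4 with dt=0.01: 790 steps to T=7.9. Trajectory (selected grid times):
t=0.00: E=23.43 X=30.75 G=36.42 A=32.61 D=34.17
t=0.88: E=0.00 X=230.42 G=92.25 A=44.21 D=10.74
t=1.76: E=0.00 X=390.26 G=136.95 A=34.74 D=10.74
t=2.40: E=0.00 X=484.55 G=163.32 A=29.15 D=10.74
t=2.41: E=0.00 X=485.90 G=163.69 A=29.07 D=10.74
t=2.63: E=0.00 X=514.60 G=171.72 A=27.37 D=10.74
t=3.51: E=0.00 X=613.56 G=199.39 A=21.51 D=10.74
t=4.39: E=0.00 X=691.31 G=221.13 A=16.90 D=10.74
t=5.27: E=0.00 X=752.41 G=238.22 A=13.28 D=10.74
t=6.14: E=0.00 X=799.93 G=251.51 A=10.46 D=10.74
t=7.02: E=0.00 X=837.76 G=262.08 A=8.22 D=10.74
t=7.90: E=0.00 X=867.48 G=270.39 A=6.46 D=10.74
X(2.40)=484.554 < 484.895 but X(2.41)=485.900 ≥ 484.895, so the first grid time is t=2.41.

Threshold first reached at t = 2.41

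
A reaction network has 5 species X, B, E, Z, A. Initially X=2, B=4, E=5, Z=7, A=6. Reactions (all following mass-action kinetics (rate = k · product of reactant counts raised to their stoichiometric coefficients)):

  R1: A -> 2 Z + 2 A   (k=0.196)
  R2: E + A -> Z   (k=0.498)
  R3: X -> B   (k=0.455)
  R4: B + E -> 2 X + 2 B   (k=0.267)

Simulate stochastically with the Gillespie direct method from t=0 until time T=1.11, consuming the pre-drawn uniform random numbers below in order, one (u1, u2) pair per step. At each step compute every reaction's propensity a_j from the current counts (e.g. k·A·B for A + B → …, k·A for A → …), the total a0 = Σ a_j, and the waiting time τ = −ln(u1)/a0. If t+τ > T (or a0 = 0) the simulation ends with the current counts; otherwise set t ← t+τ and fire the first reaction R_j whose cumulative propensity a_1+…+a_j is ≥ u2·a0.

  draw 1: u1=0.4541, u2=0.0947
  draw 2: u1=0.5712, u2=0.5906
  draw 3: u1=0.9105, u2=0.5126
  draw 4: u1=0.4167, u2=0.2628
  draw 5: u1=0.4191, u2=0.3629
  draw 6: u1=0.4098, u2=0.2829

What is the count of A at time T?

A at T = 1

t=0.000: X=2 B=4 E=5 Z=7 A=6
Draw 1: a1=1.176, a2=14.940, a3=0.910, a4=5.340, a0=22.366; τ=−ln(0.4541)/22.366=0.035 → t=0.035; u2·a0=0.0947·22.366=2.118; a1=1.176 < 2.118 ≤ a1+a2=16.116 → R2 fires; X=2 B=4 E=4 Z=8 A=5
Draw 2: a1=0.980, a2=9.960, a3=0.910, a4=4.272, a0=16.122; τ=−ln(0.5712)/16.122=0.035 → t=0.070; u2·a0=0.5906·16.122=9.522; a1=0.980 < 9.522 ≤ a1+a2=10.940 → R2 fires; X=2 B=4 E=3 Z=9 A=4
Draw 3: a1=0.784, a2=5.976, a3=0.910, a4=3.204, a0=10.874; τ=−ln(0.9105)/10.874=0.009 → t=0.079; u2·a0=0.5126·10.874=5.574; a1=0.784 < 5.574 ≤ a1+a2=6.760 → R2 fires; X=2 B=4 E=2 Z=10 A=3
Draw 4: a1=0.588, a2=2.988, a3=0.910, a4=2.136, a0=6.622; τ=−ln(0.4167)/6.622=0.132 → t=0.211; u2·a0=0.2628·6.622=1.740; a1=0.588 < 1.740 ≤ a1+a2=3.576 → R2 fires; X=2 B=4 E=1 Z=11 A=2
Draw 5: a1=0.392, a2=0.996, a3=0.910, a4=1.068, a0=3.366; τ=−ln(0.4191)/3.366=0.258 → t=0.469; u2·a0=0.3629·3.366=1.222; a1=0.392 < 1.222 ≤ a1+a2=1.388 → R2 fires; X=2 B=4 E=0 Z=12 A=1
Draw 6: a1=0.196, a2=0.000, a3=0.910, a4=0.000, a0=1.106; τ=−ln(0.4098)/1.106=0.807 → t=1.276 > T=1.11: stop.
Read off A at T=1.11: 1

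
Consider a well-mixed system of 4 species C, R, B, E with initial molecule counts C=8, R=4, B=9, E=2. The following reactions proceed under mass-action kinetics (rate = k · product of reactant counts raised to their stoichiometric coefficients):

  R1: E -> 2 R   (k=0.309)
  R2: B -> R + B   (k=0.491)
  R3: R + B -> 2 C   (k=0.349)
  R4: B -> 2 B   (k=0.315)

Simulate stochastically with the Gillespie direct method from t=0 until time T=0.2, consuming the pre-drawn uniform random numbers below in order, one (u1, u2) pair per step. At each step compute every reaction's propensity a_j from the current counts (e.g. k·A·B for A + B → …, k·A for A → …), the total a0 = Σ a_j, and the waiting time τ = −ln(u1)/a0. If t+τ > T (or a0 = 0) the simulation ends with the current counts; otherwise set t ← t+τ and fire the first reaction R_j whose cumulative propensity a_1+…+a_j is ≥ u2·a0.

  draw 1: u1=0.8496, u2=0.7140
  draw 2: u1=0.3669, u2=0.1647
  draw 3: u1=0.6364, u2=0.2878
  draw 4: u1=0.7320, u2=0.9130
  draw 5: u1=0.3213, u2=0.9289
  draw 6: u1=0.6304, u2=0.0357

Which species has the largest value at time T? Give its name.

t=0.000: C=8 R=4 B=9 E=2
Draw 1: a1=0.618, a2=4.419, a3=12.564, a4=2.835, a0=20.436; τ=−ln(0.8496)/20.436=0.008 → t=0.008; u2·a0=0.7140·20.436=14.591; a1+a2=5.037 < 14.591 ≤ a1+…+a3=17.601 → R3 fires; C=10 R=3 B=8 E=2
Draw 2: a1=0.618, a2=3.928, a3=8.376, a4=2.520, a0=15.442; τ=−ln(0.3669)/15.442=0.065 → t=0.073; u2·a0=0.1647·15.442=2.543; a1=0.618 < 2.543 ≤ a1+a2=4.546 → R2 fires; C=10 R=4 B=8 E=2
Draw 3: a1=0.618, a2=3.928, a3=11.168, a4=2.520, a0=18.234; τ=−ln(0.6364)/18.234=0.025 → t=0.098; u2·a0=0.2878·18.234=5.248; a1+a2=4.546 < 5.248 ≤ a1+…+a3=15.714 → R3 fires; C=12 R=3 B=7 E=2
Draw 4: a1=0.618, a2=3.437, a3=7.329, a4=2.205, a0=13.589; τ=−ln(0.7320)/13.589=0.023 → t=0.121; u2·a0=0.9130·13.589=12.407; a1+…+a3=11.384 < 12.407 ≤ a1+…+a4=13.589 → R4 fires; C=12 R=3 B=8 E=2
Draw 5: a1=0.618, a2=3.928, a3=8.376, a4=2.520, a0=15.442; τ=−ln(0.3213)/15.442=0.074 → t=0.194; u2·a0=0.9289·15.442=14.344; a1+…+a3=12.922 < 14.344 ≤ a1+…+a4=15.442 → R4 fires; C=12 R=3 B=9 E=2
Draw 6: a1=0.618, a2=4.419, a3=9.423, a4=2.835, a0=17.295; τ=−ln(0.6304)/17.295=0.027 → t=0.221 > T=0.2: stop.
At T=0.2: C=12 R=3 B=9 E=2; the largest is C.

Dominant species at T: C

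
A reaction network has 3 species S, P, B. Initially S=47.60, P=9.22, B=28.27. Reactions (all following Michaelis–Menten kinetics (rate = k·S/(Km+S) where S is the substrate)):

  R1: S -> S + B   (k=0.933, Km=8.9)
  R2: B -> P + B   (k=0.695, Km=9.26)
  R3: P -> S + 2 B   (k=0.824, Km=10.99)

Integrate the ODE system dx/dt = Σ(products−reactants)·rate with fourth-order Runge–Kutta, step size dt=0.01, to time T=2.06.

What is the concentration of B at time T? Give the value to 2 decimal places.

RK4 with dt=0.01: 206 steps to T=2.06. Trajectory (selected grid times):
t=0.00: S=47.60 P=9.22 B=28.27
t=0.23: S=47.69 P=9.25 B=28.62
t=0.46: S=47.77 P=9.29 B=28.98
t=0.69: S=47.86 P=9.32 B=29.33
t=0.92: S=47.95 P=9.36 B=29.69
t=1.14: S=48.03 P=9.39 B=30.03
t=1.37: S=48.12 P=9.43 B=30.38
t=1.60: S=48.21 P=9.46 B=30.74
t=1.83: S=48.29 P=9.50 B=31.10
t=2.06: S=48.38 P=9.53 B=31.45
Read off B at T=2.06: 31.45

B at T = 31.45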